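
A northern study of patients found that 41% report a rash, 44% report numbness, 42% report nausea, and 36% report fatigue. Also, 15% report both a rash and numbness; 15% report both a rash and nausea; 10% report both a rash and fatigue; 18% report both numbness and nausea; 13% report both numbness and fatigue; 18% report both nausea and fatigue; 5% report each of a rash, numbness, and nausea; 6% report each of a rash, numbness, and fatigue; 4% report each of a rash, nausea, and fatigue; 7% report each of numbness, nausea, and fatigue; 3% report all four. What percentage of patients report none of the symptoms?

7%

P(≥1) = 41 + 44 + 42 + 36 − 15 − 15 − 10 − 18 − 13 − 18 + 5 + 6 + 4 + 7 − 3 = 93%
P(none) = 100% − 93% = 7%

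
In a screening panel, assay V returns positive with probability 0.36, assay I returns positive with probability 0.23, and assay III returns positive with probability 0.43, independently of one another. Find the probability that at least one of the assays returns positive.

P(none) = (1 − 0.36) × (1 − 0.23) × (1 − 0.43) = 0.64 × 0.77 × 0.57 = 0.280896
P(at least one) = 1 − 0.280896 = 0.719104

0.719104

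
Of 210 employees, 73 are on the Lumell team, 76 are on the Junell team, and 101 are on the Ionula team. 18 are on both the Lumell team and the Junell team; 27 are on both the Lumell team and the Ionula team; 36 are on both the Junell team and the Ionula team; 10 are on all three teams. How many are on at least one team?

179

By inclusion–exclusion:
N(≥1) = 73 + 76 + 101 − 18 − 27 − 36 + 10 = 179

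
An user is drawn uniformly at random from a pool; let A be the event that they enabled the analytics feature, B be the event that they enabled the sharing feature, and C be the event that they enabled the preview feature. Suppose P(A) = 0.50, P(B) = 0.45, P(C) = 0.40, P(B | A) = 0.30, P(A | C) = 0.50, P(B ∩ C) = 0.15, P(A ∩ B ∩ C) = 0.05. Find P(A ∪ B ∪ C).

P(A ∩ B) = P(A)·P(B|A) = 0.50 × 0.30 = 0.15
P(A ∩ C) = P(C)·P(A|C) = 0.40 × 0.50 = 0.20
P(A ∪ B ∪ C) = 0.50 + 0.45 + 0.40 − 0.15 − 0.20 − 0.15 + 0.05 = 0.90

0.90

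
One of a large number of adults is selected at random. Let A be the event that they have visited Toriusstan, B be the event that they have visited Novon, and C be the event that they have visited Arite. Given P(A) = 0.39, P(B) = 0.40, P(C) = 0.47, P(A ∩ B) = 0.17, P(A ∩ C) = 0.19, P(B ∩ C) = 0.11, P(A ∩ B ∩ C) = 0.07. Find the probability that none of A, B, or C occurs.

P(A ∪ B ∪ C) = 0.39 + 0.40 + 0.47 − 0.17 − 0.19 − 0.11 + 0.07 = 0.86
P(none) = 1 − 0.86 = 0.14

0.14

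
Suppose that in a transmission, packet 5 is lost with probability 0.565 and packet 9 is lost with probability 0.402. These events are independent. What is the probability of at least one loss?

P(none) = (1 − 0.565) × (1 − 0.402) = 0.435 × 0.598 = 0.26013
P(at least one) = 1 − 0.26013 = 0.73987

0.73987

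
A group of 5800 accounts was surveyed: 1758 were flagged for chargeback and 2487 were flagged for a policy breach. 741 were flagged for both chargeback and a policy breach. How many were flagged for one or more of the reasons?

|at least one| = 1758 + 2487 − 741 = 3504

3504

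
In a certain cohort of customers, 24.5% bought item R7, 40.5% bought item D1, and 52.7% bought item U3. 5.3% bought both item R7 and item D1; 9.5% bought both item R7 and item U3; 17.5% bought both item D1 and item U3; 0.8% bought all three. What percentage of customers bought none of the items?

13.8%

P(at least one) = 24.5 + 40.5 + 52.7 − 5.3 − 9.5 − 17.5 + 0.8 = 86.2%
P(none) = 100% − 86.2% = 13.8%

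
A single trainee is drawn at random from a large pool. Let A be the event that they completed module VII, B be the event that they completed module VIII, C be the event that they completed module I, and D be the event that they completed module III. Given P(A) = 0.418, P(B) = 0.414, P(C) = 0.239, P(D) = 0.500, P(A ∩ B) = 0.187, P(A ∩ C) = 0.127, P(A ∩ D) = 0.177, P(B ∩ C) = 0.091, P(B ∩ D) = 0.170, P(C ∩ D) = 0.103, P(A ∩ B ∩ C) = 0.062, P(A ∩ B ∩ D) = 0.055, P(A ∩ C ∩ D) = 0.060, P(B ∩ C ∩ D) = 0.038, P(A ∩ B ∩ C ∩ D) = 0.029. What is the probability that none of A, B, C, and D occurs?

P(A ∪ B ∪ C ∪ D) = 0.418 + 0.414 + 0.239 + 0.500 − 0.187 − 0.127 − 0.177 − 0.091 − 0.170 − 0.103 + 0.062 + 0.055 + 0.060 + 0.038 − 0.029 = 0.902
P(none) = 1 − 0.902 = 0.098

0.098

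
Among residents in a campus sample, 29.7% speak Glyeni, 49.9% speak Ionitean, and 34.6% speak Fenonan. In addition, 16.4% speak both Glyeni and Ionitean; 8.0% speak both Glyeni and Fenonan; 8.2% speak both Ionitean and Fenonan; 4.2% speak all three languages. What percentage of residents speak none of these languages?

14.2%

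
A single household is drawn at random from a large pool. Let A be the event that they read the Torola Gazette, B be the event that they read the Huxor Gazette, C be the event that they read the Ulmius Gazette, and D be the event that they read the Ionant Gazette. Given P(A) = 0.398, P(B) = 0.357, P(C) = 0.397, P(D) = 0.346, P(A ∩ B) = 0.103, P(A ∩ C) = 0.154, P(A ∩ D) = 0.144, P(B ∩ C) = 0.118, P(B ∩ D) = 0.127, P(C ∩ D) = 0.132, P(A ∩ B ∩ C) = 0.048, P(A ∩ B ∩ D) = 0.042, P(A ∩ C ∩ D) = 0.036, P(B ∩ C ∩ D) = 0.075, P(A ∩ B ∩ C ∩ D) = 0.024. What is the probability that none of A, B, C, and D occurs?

0.103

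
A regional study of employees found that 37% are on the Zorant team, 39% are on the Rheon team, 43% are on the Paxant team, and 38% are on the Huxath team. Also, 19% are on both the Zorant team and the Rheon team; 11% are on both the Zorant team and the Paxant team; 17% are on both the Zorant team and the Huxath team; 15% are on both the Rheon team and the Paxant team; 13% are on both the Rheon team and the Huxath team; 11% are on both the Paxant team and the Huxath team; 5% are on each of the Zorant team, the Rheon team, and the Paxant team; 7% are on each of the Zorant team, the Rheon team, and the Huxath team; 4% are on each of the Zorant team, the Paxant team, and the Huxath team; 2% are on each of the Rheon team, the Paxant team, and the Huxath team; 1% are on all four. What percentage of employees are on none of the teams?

Using inclusion–exclusion:
P(at least one) = 37 + 39 + 43 + 38 − 19 − 11 − 17 − 15 − 13 − 11 + 5 + 7 + 4 + 2 − 1 = 88%
P(none) = 100% − 88% = 12%

12%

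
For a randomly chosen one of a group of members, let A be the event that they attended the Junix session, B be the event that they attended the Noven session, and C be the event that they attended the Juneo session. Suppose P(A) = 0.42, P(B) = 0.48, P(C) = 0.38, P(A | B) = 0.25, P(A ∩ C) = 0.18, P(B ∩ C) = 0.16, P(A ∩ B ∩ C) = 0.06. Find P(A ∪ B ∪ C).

0.88

P(A ∩ B) = P(B)·P(A|B) = 0.48 × 0.25 = 0.12
By inclusion–exclusion:
P(A ∪ B ∪ C) = 0.42 + 0.48 + 0.38 − 0.12 − 0.18 − 0.16 + 0.06 = 0.88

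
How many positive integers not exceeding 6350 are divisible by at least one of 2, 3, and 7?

⌊6350/2⌋ + ⌊6350/3⌋ + ⌊6350/7⌋ − ⌊6350/6⌋ − ⌊6350/14⌋ − ⌊6350/21⌋ + ⌊6350/42⌋ = 3175 + 2116 + 907 − 1058 − 453 − 302 + 151 = 4536

4536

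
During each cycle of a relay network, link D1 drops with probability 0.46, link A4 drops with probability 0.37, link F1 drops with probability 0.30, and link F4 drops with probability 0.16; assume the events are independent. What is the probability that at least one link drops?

Independence gives P(none) = ∏(1 − pᵢ).
P(none) = (1 − 0.46) × (1 − 0.37) × (1 − 0.30) × (1 − 0.16) = 0.54 × 0.63 × 0.70 × 0.84 = 0.2000376
P(at least one) = 1 − 0.2000376 = 0.7999624

0.7999624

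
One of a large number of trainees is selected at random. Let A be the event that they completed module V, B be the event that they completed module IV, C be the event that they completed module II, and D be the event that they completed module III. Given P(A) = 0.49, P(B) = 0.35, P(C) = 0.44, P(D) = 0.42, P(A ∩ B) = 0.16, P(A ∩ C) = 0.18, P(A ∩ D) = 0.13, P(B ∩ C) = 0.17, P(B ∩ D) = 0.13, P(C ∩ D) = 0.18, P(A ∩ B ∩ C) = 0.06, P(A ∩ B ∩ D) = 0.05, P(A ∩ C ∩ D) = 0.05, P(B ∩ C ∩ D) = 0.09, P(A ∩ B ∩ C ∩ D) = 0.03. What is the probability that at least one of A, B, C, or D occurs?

P(A ∪ B ∪ C ∪ D) = 0.49 + 0.35 + 0.44 + 0.42 − 0.16 − 0.18 − 0.13 − 0.17 − 0.13 − 0.18 + 0.06 + 0.05 + 0.05 + 0.09 − 0.03 = 0.97

0.97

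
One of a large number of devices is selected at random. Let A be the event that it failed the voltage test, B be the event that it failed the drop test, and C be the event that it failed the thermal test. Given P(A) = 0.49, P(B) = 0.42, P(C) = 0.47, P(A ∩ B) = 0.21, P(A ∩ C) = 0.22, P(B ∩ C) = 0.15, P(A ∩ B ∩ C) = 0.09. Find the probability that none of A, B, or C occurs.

0.11

By inclusion-exclusion,
P(A ∪ B ∪ C) = 0.49 + 0.42 + 0.47 − 0.21 − 0.22 − 0.15 + 0.09 = 0.89
P(none) = 1 − 0.89 = 0.11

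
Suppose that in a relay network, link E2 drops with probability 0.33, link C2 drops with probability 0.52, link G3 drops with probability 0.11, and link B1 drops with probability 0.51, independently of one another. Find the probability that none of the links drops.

P(none) = (1 − 0.33) × (1 − 0.52) × (1 − 0.11) × (1 − 0.51) = 0.67 × 0.48 × 0.89 × 0.49 = 0.14024976

0.14024976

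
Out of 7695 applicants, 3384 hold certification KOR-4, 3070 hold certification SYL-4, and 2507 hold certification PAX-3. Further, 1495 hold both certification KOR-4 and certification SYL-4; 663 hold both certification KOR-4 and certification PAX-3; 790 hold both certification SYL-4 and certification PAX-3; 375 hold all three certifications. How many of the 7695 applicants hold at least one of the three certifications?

6388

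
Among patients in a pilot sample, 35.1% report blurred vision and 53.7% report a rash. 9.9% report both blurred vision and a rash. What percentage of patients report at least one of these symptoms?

By inclusion-exclusion,
P(≥1) = 35.1 + 53.7 − 9.9 = 78.9%

78.9%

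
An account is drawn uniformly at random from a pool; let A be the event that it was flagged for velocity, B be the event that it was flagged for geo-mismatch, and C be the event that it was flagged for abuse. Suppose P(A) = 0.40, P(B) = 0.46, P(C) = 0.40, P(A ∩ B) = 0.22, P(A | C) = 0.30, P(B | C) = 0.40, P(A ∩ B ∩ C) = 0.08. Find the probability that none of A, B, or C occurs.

0.16

P(A ∩ C) = P(C)·P(A|C) = 0.40 × 0.30 = 0.12
P(B ∩ C) = P(C)·P(B|C) = 0.40 × 0.40 = 0.16
By inclusion-exclusion,
P(A ∪ B ∪ C) = 0.40 + 0.46 + 0.40 − 0.22 − 0.12 − 0.16 + 0.08 = 0.84
P(none) = 1 − 0.84 = 0.16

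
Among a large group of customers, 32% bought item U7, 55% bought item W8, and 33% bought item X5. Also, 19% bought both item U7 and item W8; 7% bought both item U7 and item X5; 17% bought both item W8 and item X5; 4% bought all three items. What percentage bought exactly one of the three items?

46%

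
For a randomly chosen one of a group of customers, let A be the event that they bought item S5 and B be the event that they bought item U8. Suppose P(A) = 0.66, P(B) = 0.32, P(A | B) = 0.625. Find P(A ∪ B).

0.78

P(A ∩ B) = P(B)·P(A|B) = 0.32 × 0.625 = 0.20
P(A ∪ B) = 0.66 + 0.32 − 0.20 = 0.78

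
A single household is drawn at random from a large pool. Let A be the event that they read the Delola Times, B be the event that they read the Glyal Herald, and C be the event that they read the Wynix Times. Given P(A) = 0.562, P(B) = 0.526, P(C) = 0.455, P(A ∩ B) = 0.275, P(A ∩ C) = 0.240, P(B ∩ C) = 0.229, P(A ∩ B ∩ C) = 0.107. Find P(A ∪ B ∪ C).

0.906

By inclusion–exclusion:
P(A ∪ B ∪ C) = 0.562 + 0.526 + 0.455 − 0.275 − 0.240 − 0.229 + 0.107 = 0.906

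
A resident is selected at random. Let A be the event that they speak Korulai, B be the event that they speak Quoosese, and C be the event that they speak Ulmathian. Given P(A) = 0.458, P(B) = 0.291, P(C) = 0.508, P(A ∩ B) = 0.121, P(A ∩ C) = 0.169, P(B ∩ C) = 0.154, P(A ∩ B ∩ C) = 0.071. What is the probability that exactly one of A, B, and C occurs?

0.582

Using the inclusion–exclusion count for exactly one event:
P(exactly one) = 0.458 + 0.291 + 0.508 − 2·0.121 − 2·0.169 − 2·0.154 + 3·0.071 = 0.582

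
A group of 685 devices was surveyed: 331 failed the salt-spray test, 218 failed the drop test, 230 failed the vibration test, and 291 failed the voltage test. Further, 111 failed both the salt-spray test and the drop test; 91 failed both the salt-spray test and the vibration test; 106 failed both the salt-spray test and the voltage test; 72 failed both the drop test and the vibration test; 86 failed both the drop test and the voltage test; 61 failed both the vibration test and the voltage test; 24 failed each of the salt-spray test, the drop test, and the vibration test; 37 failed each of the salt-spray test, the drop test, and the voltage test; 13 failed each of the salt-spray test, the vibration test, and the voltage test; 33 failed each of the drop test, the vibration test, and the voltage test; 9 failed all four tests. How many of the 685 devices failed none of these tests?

44

Apply inclusion-exclusion:
|at least one| = 331 + 218 + 230 + 291 − 111 − 91 − 106 − 72 − 86 − 61 + 24 + 37 + 13 + 33 − 9 = 641
None: 685 − 641 = 44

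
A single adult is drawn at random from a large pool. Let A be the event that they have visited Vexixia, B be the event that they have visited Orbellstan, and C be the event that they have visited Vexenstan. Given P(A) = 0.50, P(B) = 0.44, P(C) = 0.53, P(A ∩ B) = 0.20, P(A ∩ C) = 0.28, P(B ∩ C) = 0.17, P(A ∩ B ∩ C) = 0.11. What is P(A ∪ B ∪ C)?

0.93

Apply inclusion-exclusion:
P(A ∪ B ∪ C) = 0.50 + 0.44 + 0.53 − 0.20 − 0.28 − 0.17 + 0.11 = 0.93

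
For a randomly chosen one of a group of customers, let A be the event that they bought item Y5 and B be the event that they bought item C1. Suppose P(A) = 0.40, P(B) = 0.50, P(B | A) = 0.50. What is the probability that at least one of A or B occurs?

P(A ∩ B) = P(A)·P(B|A) = 0.40 × 0.50 = 0.20
By inclusion-exclusion,
P(A ∪ B) = 0.40 + 0.50 − 0.20 = 0.70

0.70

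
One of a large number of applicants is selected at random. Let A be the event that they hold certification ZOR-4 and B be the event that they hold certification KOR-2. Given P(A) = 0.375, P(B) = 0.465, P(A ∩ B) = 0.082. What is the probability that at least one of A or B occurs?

0.758

By inclusion-exclusion,
P(A ∪ B) = 0.375 + 0.465 − 0.082 = 0.758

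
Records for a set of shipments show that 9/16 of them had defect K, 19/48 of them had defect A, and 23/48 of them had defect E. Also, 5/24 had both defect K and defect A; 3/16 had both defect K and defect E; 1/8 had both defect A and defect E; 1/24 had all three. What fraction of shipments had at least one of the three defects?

23/24

By inclusion-exclusion,
P(union) = 9/16 + 19/48 + 23/48 − 5/24 − 3/16 − 1/8 + 1/24 = 23/24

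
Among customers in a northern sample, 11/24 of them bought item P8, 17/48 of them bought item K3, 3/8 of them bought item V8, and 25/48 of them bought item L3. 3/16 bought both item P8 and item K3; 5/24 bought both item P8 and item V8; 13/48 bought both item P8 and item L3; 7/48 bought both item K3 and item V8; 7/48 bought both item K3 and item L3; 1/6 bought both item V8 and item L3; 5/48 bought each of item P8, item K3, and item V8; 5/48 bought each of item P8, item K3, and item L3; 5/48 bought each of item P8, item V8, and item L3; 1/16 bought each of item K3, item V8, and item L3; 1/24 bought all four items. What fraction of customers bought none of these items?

P(≥1) = 11/24 + 17/48 + 3/8 + 25/48 − 3/16 − 5/24 − 13/48 − 7/48 − 7/48 − 1/6 + 5/48 + 5/48 + 5/48 + 1/16 − 1/24 = 11/12
P(none) = 1 − 11/12 = 1/12

1/12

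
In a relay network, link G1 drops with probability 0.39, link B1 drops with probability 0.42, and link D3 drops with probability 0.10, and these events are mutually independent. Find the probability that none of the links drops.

Since the events are independent, P(none) is the product of the individual non-occurrence probabilities.
P(none) = (1 − 0.39) × (1 − 0.42) × (1 − 0.10) = 0.61 × 0.58 × 0.90 = 0.31842

0.31842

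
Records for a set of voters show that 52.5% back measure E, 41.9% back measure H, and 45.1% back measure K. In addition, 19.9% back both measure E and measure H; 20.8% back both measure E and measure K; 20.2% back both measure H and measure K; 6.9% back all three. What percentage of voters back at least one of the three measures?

Using inclusion–exclusion:
P(≥1) = 52.5 + 41.9 + 45.1 − 19.9 − 20.8 − 20.2 + 6.9 = 85.5%

85.5%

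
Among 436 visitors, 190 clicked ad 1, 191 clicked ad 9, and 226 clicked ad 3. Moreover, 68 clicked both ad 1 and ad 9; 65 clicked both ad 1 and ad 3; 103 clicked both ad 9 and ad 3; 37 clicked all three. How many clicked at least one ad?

408

|at least one| = 190 + 191 + 226 − 68 − 65 − 103 + 37 = 408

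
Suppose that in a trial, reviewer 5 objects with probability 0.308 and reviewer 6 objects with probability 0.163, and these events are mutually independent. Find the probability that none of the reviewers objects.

0.579204

P(none) = (1 − 0.308) × (1 − 0.163) = 0.692 × 0.837 = 0.579204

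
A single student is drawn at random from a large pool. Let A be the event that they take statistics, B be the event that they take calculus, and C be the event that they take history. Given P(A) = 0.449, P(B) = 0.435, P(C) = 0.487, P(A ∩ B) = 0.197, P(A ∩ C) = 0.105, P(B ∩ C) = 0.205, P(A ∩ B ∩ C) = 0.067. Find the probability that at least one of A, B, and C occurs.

Using inclusion–exclusion:
P(A ∪ B ∪ C) = 0.449 + 0.435 + 0.487 − 0.197 − 0.105 − 0.205 + 0.067 = 0.931

0.931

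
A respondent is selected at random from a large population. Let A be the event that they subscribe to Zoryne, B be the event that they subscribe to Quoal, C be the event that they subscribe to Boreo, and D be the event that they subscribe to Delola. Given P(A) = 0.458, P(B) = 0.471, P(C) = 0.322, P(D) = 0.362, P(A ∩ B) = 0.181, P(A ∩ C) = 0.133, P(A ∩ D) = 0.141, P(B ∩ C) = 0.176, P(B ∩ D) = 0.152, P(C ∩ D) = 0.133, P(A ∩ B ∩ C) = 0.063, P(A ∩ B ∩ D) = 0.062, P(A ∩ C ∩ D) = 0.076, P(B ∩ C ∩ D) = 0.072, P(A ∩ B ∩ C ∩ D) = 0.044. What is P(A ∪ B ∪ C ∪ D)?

0.926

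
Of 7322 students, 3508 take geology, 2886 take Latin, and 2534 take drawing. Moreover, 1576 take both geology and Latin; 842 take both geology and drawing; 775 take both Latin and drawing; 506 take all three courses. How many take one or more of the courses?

By inclusion-exclusion,
|at least one| = 3508 + 2886 + 2534 − 1576 − 842 − 775 + 506 = 6241

6241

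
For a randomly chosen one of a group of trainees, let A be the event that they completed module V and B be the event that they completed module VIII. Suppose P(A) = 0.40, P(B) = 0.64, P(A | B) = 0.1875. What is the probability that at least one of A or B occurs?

0.92

P(A ∩ B) = P(B)·P(A|B) = 0.64 × 0.1875 = 0.12
By inclusion–exclusion:
P(A ∪ B) = 0.40 + 0.64 − 0.12 = 0.92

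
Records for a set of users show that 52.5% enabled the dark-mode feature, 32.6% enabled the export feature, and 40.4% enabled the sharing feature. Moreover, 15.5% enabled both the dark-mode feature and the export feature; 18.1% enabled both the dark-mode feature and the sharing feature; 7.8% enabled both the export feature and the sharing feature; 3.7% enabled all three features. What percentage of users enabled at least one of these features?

By inclusion–exclusion:
P(at least one) = 52.5 + 32.6 + 40.4 − 15.5 − 18.1 − 7.8 + 3.7 = 87.8%

87.8%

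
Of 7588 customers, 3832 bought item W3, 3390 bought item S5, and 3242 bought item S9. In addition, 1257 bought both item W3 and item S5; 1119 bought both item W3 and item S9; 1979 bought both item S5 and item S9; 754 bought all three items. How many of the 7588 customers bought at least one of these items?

6863

Using inclusion–exclusion:
|at least one| = 3832 + 3390 + 3242 − 1257 − 1119 − 1979 + 754 = 6863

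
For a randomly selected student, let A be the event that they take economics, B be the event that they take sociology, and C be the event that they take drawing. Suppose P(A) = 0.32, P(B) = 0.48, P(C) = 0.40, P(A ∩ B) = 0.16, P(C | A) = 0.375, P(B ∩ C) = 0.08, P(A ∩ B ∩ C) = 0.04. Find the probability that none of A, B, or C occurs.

0.12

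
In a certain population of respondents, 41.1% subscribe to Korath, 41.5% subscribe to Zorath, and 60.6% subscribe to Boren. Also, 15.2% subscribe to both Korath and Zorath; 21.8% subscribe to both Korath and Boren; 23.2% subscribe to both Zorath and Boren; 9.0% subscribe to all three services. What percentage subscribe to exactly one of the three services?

P(exactly one) = 41.1 + 41.5 + 60.6 − 2·15.2 − 2·21.8 − 2·23.2 + 3·9.0 = 49.8%

49.8%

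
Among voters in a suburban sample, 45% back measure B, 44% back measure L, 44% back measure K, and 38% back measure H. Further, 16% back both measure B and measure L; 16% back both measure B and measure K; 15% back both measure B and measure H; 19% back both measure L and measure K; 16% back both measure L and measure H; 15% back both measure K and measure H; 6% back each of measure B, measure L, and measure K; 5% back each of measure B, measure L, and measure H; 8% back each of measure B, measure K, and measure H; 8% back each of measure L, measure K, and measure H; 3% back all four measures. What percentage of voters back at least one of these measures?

98%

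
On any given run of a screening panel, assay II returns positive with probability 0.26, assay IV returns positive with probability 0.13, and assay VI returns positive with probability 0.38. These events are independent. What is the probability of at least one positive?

0.600844

Since the events are independent, P(none) is the product of the individual non-occurrence probabilities.
P(none) = (1 − 0.26) × (1 − 0.13) × (1 − 0.38) = 0.74 × 0.87 × 0.62 = 0.399156
P(at least one) = 1 − 0.399156 = 0.600844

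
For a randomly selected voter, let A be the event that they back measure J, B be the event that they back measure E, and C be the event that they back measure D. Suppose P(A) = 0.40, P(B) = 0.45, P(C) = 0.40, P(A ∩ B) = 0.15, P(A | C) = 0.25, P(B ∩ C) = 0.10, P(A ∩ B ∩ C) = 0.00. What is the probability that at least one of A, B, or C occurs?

0.90

P(A ∩ C) = P(C)·P(A|C) = 0.40 × 0.25 = 0.10
By inclusion–exclusion:
P(A ∪ B ∪ C) = 0.40 + 0.45 + 0.40 − 0.15 − 0.10 − 0.10 + 0.00 = 0.90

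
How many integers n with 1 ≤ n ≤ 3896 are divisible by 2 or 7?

2226

floor(3896/2) + floor(3896/7) − floor(3896/14) = 1948 + 556 − 278 = 2226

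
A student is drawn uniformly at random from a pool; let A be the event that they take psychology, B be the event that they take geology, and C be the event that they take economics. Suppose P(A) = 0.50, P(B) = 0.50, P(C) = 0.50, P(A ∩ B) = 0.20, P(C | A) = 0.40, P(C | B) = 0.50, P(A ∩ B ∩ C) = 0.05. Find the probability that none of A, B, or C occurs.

0.10

P(A ∩ C) = P(A)·P(C|A) = 0.50 × 0.40 = 0.20
P(B ∩ C) = P(B)·P(C|B) = 0.50 × 0.50 = 0.25
P(A ∪ B ∪ C) = 0.50 + 0.50 + 0.50 − 0.20 − 0.20 − 0.25 + 0.05 = 0.90
P(none) = 1 − 0.90 = 0.10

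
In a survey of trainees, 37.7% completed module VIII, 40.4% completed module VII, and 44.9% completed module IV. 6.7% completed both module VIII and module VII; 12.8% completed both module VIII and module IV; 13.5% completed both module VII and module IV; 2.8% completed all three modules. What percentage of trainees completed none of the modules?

7.2%

By inclusion-exclusion,
P(at least one) = 37.7 + 40.4 + 44.9 − 6.7 − 12.8 − 13.5 + 2.8 = 92.8%
P(none) = 100% − 92.8% = 7.2%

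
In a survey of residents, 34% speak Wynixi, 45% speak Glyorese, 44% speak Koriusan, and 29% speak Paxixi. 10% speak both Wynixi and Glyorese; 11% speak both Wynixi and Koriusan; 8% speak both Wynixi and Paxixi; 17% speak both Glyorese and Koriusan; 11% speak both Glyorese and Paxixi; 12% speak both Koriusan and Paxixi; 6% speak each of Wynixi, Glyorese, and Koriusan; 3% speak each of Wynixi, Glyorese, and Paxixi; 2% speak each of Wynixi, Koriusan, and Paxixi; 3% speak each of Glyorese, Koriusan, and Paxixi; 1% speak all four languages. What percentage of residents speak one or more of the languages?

P(union) = 34 + 45 + 44 + 29 − 10 − 11 − 8 − 17 − 11 − 12 + 6 + 3 + 2 + 3 − 1 = 96%

96%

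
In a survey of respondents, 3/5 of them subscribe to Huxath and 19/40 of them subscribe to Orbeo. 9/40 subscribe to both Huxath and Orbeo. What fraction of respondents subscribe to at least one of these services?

17/20

By inclusion–exclusion:
P(≥1) = 3/5 + 19/40 − 9/40 = 17/20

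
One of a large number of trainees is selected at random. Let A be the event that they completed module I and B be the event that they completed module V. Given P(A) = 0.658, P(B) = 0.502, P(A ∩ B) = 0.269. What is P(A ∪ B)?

0.891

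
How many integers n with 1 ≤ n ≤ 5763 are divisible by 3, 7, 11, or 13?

By inclusion-exclusion,
floor(5763/3) + floor(5763/7) + floor(5763/11) + floor(5763/13) − floor(5763/21) − floor(5763/33) − floor(5763/39) − floor(5763/77) − floor(5763/91) − floor(5763/143) + floor(5763/231) + floor(5763/273) + floor(5763/429) + floor(5763/1001) − floor(5763/3003) = 1921 + 823 + 523 + 443 − 274 − 174 − 147 − 74 − 63 − 40 + 24 + 21 + 13 + 5 − 1 = 3000

3000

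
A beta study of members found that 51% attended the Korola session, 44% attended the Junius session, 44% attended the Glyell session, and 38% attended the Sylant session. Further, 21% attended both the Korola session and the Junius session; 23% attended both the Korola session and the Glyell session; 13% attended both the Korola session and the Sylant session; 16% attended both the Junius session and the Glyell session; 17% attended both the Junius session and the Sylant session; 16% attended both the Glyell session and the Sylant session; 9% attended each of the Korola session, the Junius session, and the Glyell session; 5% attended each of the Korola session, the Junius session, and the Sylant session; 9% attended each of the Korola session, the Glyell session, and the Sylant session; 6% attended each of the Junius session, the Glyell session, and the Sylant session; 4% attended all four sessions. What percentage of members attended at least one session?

P(union) = 51 + 44 + 44 + 38 − 21 − 23 − 13 − 16 − 17 − 16 + 9 + 5 + 9 + 6 − 4 = 96%

96%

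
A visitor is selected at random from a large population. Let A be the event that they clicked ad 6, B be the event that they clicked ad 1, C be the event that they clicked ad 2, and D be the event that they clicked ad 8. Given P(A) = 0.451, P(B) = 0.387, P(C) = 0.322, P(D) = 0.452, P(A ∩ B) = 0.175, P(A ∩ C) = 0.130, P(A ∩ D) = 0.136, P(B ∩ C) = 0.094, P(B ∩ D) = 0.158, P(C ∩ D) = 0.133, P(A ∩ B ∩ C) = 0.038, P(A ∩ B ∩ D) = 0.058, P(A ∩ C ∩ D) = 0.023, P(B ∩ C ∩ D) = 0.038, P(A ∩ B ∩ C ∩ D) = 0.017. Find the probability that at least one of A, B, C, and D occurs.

P(A ∪ B ∪ C ∪ D) = 0.451 + 0.387 + 0.322 + 0.452 − 0.175 − 0.130 − 0.136 − 0.094 − 0.158 − 0.133 + 0.038 + 0.058 + 0.023 + 0.038 − 0.017 = 0.926

0.926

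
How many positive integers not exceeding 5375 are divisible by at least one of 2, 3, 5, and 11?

4072

2687 + 1791 + 1075 + 488 − 895 − 537 − 244 − 358 − 162 − 97 + 179 + 81 + 48 + 32 − 16 = 4072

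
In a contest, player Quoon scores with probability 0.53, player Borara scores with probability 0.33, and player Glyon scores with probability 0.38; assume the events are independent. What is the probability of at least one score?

0.804762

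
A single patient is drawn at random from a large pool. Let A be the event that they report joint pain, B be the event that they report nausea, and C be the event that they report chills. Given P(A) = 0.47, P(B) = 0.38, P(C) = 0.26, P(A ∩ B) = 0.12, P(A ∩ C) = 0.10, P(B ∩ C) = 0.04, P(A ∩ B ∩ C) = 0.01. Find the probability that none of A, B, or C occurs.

0.14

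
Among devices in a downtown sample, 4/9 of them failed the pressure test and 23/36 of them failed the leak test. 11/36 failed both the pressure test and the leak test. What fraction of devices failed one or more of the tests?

Using inclusion–exclusion:
P(union) = 4/9 + 23/36 − 11/36 = 7/9

7/9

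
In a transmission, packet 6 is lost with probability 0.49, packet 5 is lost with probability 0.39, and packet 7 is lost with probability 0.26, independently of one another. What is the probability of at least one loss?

P(none) = (1 − 0.49) × (1 − 0.39) × (1 − 0.26) = 0.51 × 0.61 × 0.74 = 0.230214
P(at least one) = 1 − 0.230214 = 0.769786

0.769786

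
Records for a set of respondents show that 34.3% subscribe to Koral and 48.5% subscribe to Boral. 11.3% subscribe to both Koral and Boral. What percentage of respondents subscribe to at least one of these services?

Using inclusion–exclusion:
P(union) = 34.3 + 48.5 − 11.3 = 71.5%

71.5%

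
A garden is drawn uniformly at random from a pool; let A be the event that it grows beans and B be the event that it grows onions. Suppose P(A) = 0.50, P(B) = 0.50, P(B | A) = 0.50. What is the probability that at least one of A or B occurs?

P(A ∩ B) = P(A)·P(B|A) = 0.50 × 0.50 = 0.25
Apply inclusion-exclusion:
P(A ∪ B) = 0.50 + 0.50 − 0.25 = 0.75

0.75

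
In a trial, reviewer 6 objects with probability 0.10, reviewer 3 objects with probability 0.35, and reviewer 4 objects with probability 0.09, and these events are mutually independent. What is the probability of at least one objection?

0.46765

P(none) = (1 − 0.10) × (1 − 0.35) × (1 − 0.09) = 0.90 × 0.65 × 0.91 = 0.53235
P(at least one) = 1 − 0.53235 = 0.46765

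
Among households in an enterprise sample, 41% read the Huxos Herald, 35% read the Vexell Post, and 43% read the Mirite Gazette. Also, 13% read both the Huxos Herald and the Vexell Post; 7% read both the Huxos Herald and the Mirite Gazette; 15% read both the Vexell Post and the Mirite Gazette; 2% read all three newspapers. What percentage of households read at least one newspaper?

86%

Using inclusion–exclusion:
P(union) = 41 + 35 + 43 − 13 − 7 − 15 + 2 = 86%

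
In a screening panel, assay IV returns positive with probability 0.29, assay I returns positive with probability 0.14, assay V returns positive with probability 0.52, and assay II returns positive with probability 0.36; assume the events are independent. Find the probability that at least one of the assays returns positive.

0.81242368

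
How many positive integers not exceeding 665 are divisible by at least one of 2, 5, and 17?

332 + 133 + 39 − 66 − 19 − 7 + 3 = 415

415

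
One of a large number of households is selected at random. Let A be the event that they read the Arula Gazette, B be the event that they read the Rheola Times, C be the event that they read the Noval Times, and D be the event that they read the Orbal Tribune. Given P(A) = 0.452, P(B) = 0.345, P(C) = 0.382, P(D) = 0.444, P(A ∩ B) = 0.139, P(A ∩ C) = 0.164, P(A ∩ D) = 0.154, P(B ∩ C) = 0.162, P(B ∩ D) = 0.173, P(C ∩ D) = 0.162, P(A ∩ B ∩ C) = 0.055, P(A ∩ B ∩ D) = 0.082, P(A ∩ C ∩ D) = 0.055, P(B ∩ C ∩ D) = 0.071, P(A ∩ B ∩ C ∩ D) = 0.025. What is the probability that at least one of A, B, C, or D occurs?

0.907

Inclusion–exclusion gives
P(A ∪ B ∪ C ∪ D) = 0.452 + 0.345 + 0.382 + 0.444 − 0.139 − 0.164 − 0.154 − 0.162 − 0.173 − 0.162 + 0.055 + 0.082 + 0.055 + 0.071 − 0.025 = 0.907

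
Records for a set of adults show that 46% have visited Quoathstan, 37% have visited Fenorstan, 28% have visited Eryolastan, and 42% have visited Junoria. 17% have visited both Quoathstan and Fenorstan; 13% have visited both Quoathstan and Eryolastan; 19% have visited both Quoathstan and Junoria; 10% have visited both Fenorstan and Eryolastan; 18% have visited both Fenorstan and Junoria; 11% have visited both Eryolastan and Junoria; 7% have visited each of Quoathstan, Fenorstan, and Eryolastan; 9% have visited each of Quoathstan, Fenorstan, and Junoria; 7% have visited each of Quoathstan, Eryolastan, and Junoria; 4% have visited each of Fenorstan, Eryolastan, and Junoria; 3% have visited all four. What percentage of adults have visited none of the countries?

Using inclusion–exclusion:
P(≥1) = 46 + 37 + 28 + 42 − 17 − 13 − 19 − 10 − 18 − 11 + 7 + 9 + 7 + 4 − 3 = 89%
P(none) = 100% − 89% = 11%

11%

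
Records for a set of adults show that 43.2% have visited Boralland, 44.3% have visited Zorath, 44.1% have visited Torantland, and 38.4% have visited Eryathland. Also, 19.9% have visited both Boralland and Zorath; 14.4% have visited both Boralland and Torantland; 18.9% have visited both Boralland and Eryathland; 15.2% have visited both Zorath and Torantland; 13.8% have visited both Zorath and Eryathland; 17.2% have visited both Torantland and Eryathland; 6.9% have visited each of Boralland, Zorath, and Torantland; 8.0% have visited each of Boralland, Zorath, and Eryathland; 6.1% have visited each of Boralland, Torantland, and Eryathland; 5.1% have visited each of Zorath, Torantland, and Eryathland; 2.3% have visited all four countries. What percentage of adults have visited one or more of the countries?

Using inclusion–exclusion:
P(≥1) = 43.2 + 44.3 + 44.1 + 38.4 − 19.9 − 14.4 − 18.9 − 15.2 − 13.8 − 17.2 + 6.9 + 8.0 + 6.1 + 5.1 − 2.3 = 94.4%

94.4%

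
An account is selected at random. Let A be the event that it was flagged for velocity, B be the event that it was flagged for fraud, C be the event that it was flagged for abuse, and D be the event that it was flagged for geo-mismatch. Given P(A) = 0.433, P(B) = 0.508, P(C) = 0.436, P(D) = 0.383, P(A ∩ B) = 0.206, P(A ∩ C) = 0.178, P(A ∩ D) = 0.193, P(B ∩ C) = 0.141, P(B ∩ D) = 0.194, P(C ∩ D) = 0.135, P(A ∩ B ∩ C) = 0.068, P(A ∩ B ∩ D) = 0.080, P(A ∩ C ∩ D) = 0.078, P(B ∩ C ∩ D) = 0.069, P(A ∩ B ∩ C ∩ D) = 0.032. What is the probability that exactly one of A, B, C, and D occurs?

0.423

P(exactly one) = 0.433 + 0.508 + 0.436 + 0.383 − 2·0.206 − 2·0.178 − 2·0.193 − 2·0.141 − 2·0.194 − 2·0.135 + 3·0.068 + 3·0.080 + 3·0.078 + 3·0.069 − 4·0.032 = 0.423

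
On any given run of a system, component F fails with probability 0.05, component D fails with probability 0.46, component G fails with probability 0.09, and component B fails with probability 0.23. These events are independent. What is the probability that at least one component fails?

0.6405409

P(none) = (1 − 0.05) × (1 − 0.46) × (1 − 0.09) × (1 − 0.23) = 0.95 × 0.54 × 0.91 × 0.77 = 0.3594591
P(at least one) = 1 − 0.3594591 = 0.6405409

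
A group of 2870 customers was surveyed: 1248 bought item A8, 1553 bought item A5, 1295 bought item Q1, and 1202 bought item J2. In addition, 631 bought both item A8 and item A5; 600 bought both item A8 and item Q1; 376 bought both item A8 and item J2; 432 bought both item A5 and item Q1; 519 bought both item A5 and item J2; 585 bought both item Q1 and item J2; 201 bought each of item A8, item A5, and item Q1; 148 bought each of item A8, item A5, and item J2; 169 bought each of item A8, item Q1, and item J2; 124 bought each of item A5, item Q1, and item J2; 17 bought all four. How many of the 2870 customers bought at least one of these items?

Using inclusion–exclusion:
|at least one| = 1248 + 1553 + 1295 + 1202 − 631 − 600 − 376 − 432 − 519 − 585 + 201 + 148 + 169 + 124 − 17 = 2780

2780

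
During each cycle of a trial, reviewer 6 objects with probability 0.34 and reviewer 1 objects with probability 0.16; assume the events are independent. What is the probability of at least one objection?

Since the events are independent, P(none) is the product of the individual non-occurrence probabilities.
P(none) = (1 − 0.34) × (1 − 0.16) = 0.66 × 0.84 = 0.5544
P(at least one) = 1 − 0.5544 = 0.4456

0.4456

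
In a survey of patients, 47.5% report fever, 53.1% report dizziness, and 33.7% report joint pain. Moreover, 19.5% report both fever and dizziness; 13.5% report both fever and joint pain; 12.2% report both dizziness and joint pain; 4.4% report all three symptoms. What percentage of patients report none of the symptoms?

P(union) = 47.5 + 53.1 + 33.7 − 19.5 − 13.5 − 12.2 + 4.4 = 93.5%
P(none) = 100% − 93.5% = 6.5%

6.5%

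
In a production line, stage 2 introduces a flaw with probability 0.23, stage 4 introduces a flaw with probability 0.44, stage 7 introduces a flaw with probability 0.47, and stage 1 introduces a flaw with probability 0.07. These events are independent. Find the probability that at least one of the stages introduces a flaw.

P(none) = (1 − 0.23) × (1 − 0.44) × (1 − 0.47) × (1 − 0.07) = 0.77 × 0.56 × 0.53 × 0.93 = 0.21253848
P(at least one) = 1 − 0.21253848 = 0.78746152

0.78746152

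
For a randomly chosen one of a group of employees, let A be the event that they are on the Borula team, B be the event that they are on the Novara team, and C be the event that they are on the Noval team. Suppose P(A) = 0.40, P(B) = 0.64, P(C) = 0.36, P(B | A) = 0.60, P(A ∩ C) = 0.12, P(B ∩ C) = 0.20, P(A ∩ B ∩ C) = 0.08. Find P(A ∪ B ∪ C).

0.92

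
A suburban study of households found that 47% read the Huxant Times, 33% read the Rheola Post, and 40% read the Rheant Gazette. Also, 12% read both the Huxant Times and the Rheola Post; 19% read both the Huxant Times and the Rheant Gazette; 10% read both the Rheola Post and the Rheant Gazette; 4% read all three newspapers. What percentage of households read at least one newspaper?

83%

Inclusion–exclusion gives
P(at least one) = 47 + 33 + 40 − 12 − 19 − 10 + 4 = 83%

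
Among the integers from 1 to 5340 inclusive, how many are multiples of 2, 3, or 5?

3916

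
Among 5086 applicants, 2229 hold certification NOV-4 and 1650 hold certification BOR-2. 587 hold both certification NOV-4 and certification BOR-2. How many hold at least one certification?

3292

|union| = 2229 + 1650 − 587 = 3292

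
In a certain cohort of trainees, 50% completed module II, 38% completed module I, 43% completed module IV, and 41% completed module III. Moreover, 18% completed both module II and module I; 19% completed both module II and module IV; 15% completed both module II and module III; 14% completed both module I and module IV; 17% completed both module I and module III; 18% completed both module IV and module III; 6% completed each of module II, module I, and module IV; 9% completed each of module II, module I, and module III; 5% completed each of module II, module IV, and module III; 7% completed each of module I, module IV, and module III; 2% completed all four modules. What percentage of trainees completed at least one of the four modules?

Apply inclusion-exclusion:
P(≥1) = 50 + 38 + 43 + 41 − 18 − 19 − 15 − 14 − 17 − 18 + 6 + 9 + 5 + 7 − 2 = 96%

96%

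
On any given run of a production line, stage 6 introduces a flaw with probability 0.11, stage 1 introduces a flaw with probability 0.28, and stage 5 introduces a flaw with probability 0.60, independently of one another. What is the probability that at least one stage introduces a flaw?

0.74368

P(none) = (1 − 0.11) × (1 − 0.28) × (1 − 0.60) = 0.89 × 0.72 × 0.40 = 0.25632
P(at least one) = 1 − 0.25632 = 0.74368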